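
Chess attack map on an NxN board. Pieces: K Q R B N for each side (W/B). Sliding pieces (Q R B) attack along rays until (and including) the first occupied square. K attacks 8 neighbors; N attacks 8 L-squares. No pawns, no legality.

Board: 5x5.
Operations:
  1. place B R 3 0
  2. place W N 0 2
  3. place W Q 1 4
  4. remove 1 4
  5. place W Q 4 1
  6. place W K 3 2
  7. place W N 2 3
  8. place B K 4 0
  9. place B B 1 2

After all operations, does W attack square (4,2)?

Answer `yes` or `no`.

Answer: yes

Derivation:
Op 1: place BR@(3,0)
Op 2: place WN@(0,2)
Op 3: place WQ@(1,4)
Op 4: remove (1,4)
Op 5: place WQ@(4,1)
Op 6: place WK@(3,2)
Op 7: place WN@(2,3)
Op 8: place BK@(4,0)
Op 9: place BB@(1,2)
Per-piece attacks for W:
  WN@(0,2): attacks (1,4) (2,3) (1,0) (2,1)
  WN@(2,3): attacks (4,4) (0,4) (3,1) (4,2) (1,1) (0,2)
  WK@(3,2): attacks (3,3) (3,1) (4,2) (2,2) (4,3) (4,1) (2,3) (2,1)
  WQ@(4,1): attacks (4,2) (4,3) (4,4) (4,0) (3,1) (2,1) (1,1) (0,1) (3,2) (3,0) [ray(0,-1) blocked at (4,0); ray(-1,1) blocked at (3,2); ray(-1,-1) blocked at (3,0)]
W attacks (4,2): yes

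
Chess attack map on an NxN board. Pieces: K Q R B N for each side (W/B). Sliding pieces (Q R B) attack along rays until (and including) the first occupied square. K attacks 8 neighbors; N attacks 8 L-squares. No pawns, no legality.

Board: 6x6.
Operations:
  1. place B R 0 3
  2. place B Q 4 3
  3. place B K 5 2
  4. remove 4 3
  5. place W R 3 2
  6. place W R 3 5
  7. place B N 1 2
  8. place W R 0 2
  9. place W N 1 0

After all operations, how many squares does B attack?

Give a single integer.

Op 1: place BR@(0,3)
Op 2: place BQ@(4,3)
Op 3: place BK@(5,2)
Op 4: remove (4,3)
Op 5: place WR@(3,2)
Op 6: place WR@(3,5)
Op 7: place BN@(1,2)
Op 8: place WR@(0,2)
Op 9: place WN@(1,0)
Per-piece attacks for B:
  BR@(0,3): attacks (0,4) (0,5) (0,2) (1,3) (2,3) (3,3) (4,3) (5,3) [ray(0,-1) blocked at (0,2)]
  BN@(1,2): attacks (2,4) (3,3) (0,4) (2,0) (3,1) (0,0)
  BK@(5,2): attacks (5,3) (5,1) (4,2) (4,3) (4,1)
Union (15 distinct): (0,0) (0,2) (0,4) (0,5) (1,3) (2,0) (2,3) (2,4) (3,1) (3,3) (4,1) (4,2) (4,3) (5,1) (5,3)

Answer: 15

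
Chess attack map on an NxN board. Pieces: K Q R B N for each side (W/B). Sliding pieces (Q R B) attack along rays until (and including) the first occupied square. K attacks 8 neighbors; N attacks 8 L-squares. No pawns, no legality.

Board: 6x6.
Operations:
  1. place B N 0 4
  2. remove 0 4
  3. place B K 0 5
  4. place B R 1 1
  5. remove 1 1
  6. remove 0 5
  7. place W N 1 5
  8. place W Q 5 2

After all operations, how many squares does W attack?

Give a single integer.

Op 1: place BN@(0,4)
Op 2: remove (0,4)
Op 3: place BK@(0,5)
Op 4: place BR@(1,1)
Op 5: remove (1,1)
Op 6: remove (0,5)
Op 7: place WN@(1,5)
Op 8: place WQ@(5,2)
Per-piece attacks for W:
  WN@(1,5): attacks (2,3) (3,4) (0,3)
  WQ@(5,2): attacks (5,3) (5,4) (5,5) (5,1) (5,0) (4,2) (3,2) (2,2) (1,2) (0,2) (4,3) (3,4) (2,5) (4,1) (3,0)
Union (17 distinct): (0,2) (0,3) (1,2) (2,2) (2,3) (2,5) (3,0) (3,2) (3,4) (4,1) (4,2) (4,3) (5,0) (5,1) (5,3) (5,4) (5,5)

Answer: 17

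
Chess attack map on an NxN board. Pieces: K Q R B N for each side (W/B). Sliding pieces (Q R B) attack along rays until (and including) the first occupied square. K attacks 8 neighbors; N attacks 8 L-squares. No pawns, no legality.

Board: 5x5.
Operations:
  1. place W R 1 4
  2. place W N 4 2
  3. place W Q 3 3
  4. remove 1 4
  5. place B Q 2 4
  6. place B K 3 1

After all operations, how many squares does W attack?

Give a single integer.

Op 1: place WR@(1,4)
Op 2: place WN@(4,2)
Op 3: place WQ@(3,3)
Op 4: remove (1,4)
Op 5: place BQ@(2,4)
Op 6: place BK@(3,1)
Per-piece attacks for W:
  WQ@(3,3): attacks (3,4) (3,2) (3,1) (4,3) (2,3) (1,3) (0,3) (4,4) (4,2) (2,4) (2,2) (1,1) (0,0) [ray(0,-1) blocked at (3,1); ray(1,-1) blocked at (4,2); ray(-1,1) blocked at (2,4)]
  WN@(4,2): attacks (3,4) (2,3) (3,0) (2,1)
Union (15 distinct): (0,0) (0,3) (1,1) (1,3) (2,1) (2,2) (2,3) (2,4) (3,0) (3,1) (3,2) (3,4) (4,2) (4,3) (4,4)

Answer: 15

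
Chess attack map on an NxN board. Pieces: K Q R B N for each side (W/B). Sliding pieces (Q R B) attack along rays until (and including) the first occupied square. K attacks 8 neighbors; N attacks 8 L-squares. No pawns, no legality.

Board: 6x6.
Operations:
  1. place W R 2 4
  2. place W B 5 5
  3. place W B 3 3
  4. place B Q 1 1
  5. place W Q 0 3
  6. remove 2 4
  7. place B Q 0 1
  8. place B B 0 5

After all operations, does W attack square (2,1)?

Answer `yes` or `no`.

Op 1: place WR@(2,4)
Op 2: place WB@(5,5)
Op 3: place WB@(3,3)
Op 4: place BQ@(1,1)
Op 5: place WQ@(0,3)
Op 6: remove (2,4)
Op 7: place BQ@(0,1)
Op 8: place BB@(0,5)
Per-piece attacks for W:
  WQ@(0,3): attacks (0,4) (0,5) (0,2) (0,1) (1,3) (2,3) (3,3) (1,4) (2,5) (1,2) (2,1) (3,0) [ray(0,1) blocked at (0,5); ray(0,-1) blocked at (0,1); ray(1,0) blocked at (3,3)]
  WB@(3,3): attacks (4,4) (5,5) (4,2) (5,1) (2,4) (1,5) (2,2) (1,1) [ray(1,1) blocked at (5,5); ray(-1,-1) blocked at (1,1)]
  WB@(5,5): attacks (4,4) (3,3) [ray(-1,-1) blocked at (3,3)]
W attacks (2,1): yes

Answer: yes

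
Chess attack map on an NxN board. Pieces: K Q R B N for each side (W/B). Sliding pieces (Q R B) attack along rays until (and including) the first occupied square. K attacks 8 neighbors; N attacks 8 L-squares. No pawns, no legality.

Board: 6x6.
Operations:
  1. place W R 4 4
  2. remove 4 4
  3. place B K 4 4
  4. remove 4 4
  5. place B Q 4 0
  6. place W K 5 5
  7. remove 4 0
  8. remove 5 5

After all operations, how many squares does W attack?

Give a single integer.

Answer: 0

Derivation:
Op 1: place WR@(4,4)
Op 2: remove (4,4)
Op 3: place BK@(4,4)
Op 4: remove (4,4)
Op 5: place BQ@(4,0)
Op 6: place WK@(5,5)
Op 7: remove (4,0)
Op 8: remove (5,5)
Per-piece attacks for W:
Union (0 distinct): (none)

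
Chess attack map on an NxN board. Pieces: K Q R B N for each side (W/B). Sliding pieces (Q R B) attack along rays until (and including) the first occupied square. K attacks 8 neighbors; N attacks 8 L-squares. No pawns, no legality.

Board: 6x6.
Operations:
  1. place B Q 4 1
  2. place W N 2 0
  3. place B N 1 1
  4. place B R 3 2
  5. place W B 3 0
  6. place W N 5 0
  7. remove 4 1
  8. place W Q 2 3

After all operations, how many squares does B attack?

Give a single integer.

Answer: 13

Derivation:
Op 1: place BQ@(4,1)
Op 2: place WN@(2,0)
Op 3: place BN@(1,1)
Op 4: place BR@(3,2)
Op 5: place WB@(3,0)
Op 6: place WN@(5,0)
Op 7: remove (4,1)
Op 8: place WQ@(2,3)
Per-piece attacks for B:
  BN@(1,1): attacks (2,3) (3,2) (0,3) (3,0)
  BR@(3,2): attacks (3,3) (3,4) (3,5) (3,1) (3,0) (4,2) (5,2) (2,2) (1,2) (0,2) [ray(0,-1) blocked at (3,0)]
Union (13 distinct): (0,2) (0,3) (1,2) (2,2) (2,3) (3,0) (3,1) (3,2) (3,3) (3,4) (3,5) (4,2) (5,2)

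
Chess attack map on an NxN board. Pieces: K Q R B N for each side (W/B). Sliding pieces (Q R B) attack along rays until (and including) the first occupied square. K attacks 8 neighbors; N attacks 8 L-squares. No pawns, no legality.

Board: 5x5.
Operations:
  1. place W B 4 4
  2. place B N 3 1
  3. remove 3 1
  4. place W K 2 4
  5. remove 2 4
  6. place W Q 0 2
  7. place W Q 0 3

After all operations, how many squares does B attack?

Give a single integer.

Op 1: place WB@(4,4)
Op 2: place BN@(3,1)
Op 3: remove (3,1)
Op 4: place WK@(2,4)
Op 5: remove (2,4)
Op 6: place WQ@(0,2)
Op 7: place WQ@(0,3)
Per-piece attacks for B:
Union (0 distinct): (none)

Answer: 0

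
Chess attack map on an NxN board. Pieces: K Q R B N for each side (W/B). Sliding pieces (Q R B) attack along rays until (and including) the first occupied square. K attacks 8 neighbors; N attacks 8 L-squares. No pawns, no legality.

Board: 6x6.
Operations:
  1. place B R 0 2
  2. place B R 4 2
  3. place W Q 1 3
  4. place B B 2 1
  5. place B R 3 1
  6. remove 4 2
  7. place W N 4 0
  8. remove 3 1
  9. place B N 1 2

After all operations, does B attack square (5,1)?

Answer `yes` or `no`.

Op 1: place BR@(0,2)
Op 2: place BR@(4,2)
Op 3: place WQ@(1,3)
Op 4: place BB@(2,1)
Op 5: place BR@(3,1)
Op 6: remove (4,2)
Op 7: place WN@(4,0)
Op 8: remove (3,1)
Op 9: place BN@(1,2)
Per-piece attacks for B:
  BR@(0,2): attacks (0,3) (0,4) (0,5) (0,1) (0,0) (1,2) [ray(1,0) blocked at (1,2)]
  BN@(1,2): attacks (2,4) (3,3) (0,4) (2,0) (3,1) (0,0)
  BB@(2,1): attacks (3,2) (4,3) (5,4) (3,0) (1,2) (1,0) [ray(-1,1) blocked at (1,2)]
B attacks (5,1): no

Answer: no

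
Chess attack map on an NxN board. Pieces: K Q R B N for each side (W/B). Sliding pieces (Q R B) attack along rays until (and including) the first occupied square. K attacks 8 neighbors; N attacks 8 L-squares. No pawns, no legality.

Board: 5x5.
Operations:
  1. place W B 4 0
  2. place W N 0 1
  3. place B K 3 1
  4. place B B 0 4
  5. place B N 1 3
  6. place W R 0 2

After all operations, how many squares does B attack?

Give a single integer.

Op 1: place WB@(4,0)
Op 2: place WN@(0,1)
Op 3: place BK@(3,1)
Op 4: place BB@(0,4)
Op 5: place BN@(1,3)
Op 6: place WR@(0,2)
Per-piece attacks for B:
  BB@(0,4): attacks (1,3) [ray(1,-1) blocked at (1,3)]
  BN@(1,3): attacks (3,4) (2,1) (3,2) (0,1)
  BK@(3,1): attacks (3,2) (3,0) (4,1) (2,1) (4,2) (4,0) (2,2) (2,0)
Union (11 distinct): (0,1) (1,3) (2,0) (2,1) (2,2) (3,0) (3,2) (3,4) (4,0) (4,1) (4,2)

Answer: 11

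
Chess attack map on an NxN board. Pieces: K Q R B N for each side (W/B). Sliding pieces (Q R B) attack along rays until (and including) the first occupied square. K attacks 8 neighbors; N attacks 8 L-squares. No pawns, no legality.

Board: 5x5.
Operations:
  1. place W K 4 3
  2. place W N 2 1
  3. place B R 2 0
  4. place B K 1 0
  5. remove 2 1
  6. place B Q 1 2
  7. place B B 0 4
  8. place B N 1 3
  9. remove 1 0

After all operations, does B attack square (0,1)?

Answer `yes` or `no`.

Op 1: place WK@(4,3)
Op 2: place WN@(2,1)
Op 3: place BR@(2,0)
Op 4: place BK@(1,0)
Op 5: remove (2,1)
Op 6: place BQ@(1,2)
Op 7: place BB@(0,4)
Op 8: place BN@(1,3)
Op 9: remove (1,0)
Per-piece attacks for B:
  BB@(0,4): attacks (1,3) [ray(1,-1) blocked at (1,3)]
  BQ@(1,2): attacks (1,3) (1,1) (1,0) (2,2) (3,2) (4,2) (0,2) (2,3) (3,4) (2,1) (3,0) (0,3) (0,1) [ray(0,1) blocked at (1,3)]
  BN@(1,3): attacks (3,4) (2,1) (3,2) (0,1)
  BR@(2,0): attacks (2,1) (2,2) (2,3) (2,4) (3,0) (4,0) (1,0) (0,0)
B attacks (0,1): yes

Answer: yes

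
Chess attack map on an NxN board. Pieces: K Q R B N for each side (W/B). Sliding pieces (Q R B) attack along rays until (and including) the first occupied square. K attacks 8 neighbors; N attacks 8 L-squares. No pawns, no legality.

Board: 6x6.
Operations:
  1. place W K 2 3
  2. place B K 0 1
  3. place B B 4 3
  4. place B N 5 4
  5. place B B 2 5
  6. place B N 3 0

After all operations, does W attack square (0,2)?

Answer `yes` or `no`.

Answer: no

Derivation:
Op 1: place WK@(2,3)
Op 2: place BK@(0,1)
Op 3: place BB@(4,3)
Op 4: place BN@(5,4)
Op 5: place BB@(2,5)
Op 6: place BN@(3,0)
Per-piece attacks for W:
  WK@(2,3): attacks (2,4) (2,2) (3,3) (1,3) (3,4) (3,2) (1,4) (1,2)
W attacks (0,2): no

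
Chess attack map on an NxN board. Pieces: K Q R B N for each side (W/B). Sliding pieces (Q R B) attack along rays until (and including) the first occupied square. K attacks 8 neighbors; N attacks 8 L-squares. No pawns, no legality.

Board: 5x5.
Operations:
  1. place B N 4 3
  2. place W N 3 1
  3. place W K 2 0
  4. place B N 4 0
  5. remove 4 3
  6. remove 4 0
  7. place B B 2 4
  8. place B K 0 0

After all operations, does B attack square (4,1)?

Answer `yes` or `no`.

Op 1: place BN@(4,3)
Op 2: place WN@(3,1)
Op 3: place WK@(2,0)
Op 4: place BN@(4,0)
Op 5: remove (4,3)
Op 6: remove (4,0)
Op 7: place BB@(2,4)
Op 8: place BK@(0,0)
Per-piece attacks for B:
  BK@(0,0): attacks (0,1) (1,0) (1,1)
  BB@(2,4): attacks (3,3) (4,2) (1,3) (0,2)
B attacks (4,1): no

Answer: no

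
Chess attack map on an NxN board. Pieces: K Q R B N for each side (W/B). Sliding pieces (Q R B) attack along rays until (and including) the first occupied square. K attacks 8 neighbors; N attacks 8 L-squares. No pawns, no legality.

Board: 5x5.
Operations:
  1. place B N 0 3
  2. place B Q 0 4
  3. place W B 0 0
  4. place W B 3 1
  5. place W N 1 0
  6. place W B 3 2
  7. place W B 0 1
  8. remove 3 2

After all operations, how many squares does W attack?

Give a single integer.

Answer: 15

Derivation:
Op 1: place BN@(0,3)
Op 2: place BQ@(0,4)
Op 3: place WB@(0,0)
Op 4: place WB@(3,1)
Op 5: place WN@(1,0)
Op 6: place WB@(3,2)
Op 7: place WB@(0,1)
Op 8: remove (3,2)
Per-piece attacks for W:
  WB@(0,0): attacks (1,1) (2,2) (3,3) (4,4)
  WB@(0,1): attacks (1,2) (2,3) (3,4) (1,0) [ray(1,-1) blocked at (1,0)]
  WN@(1,0): attacks (2,2) (3,1) (0,2)
  WB@(3,1): attacks (4,2) (4,0) (2,2) (1,3) (0,4) (2,0) [ray(-1,1) blocked at (0,4)]
Union (15 distinct): (0,2) (0,4) (1,0) (1,1) (1,2) (1,3) (2,0) (2,2) (2,3) (3,1) (3,3) (3,4) (4,0) (4,2) (4,4)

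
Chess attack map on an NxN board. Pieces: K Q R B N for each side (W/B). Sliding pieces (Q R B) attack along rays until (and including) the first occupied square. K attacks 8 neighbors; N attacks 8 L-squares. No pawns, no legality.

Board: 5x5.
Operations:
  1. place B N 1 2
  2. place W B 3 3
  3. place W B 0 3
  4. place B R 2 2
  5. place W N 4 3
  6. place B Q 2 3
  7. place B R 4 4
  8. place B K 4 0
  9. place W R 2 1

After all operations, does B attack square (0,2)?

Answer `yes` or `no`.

Answer: no

Derivation:
Op 1: place BN@(1,2)
Op 2: place WB@(3,3)
Op 3: place WB@(0,3)
Op 4: place BR@(2,2)
Op 5: place WN@(4,3)
Op 6: place BQ@(2,3)
Op 7: place BR@(4,4)
Op 8: place BK@(4,0)
Op 9: place WR@(2,1)
Per-piece attacks for B:
  BN@(1,2): attacks (2,4) (3,3) (0,4) (2,0) (3,1) (0,0)
  BR@(2,2): attacks (2,3) (2,1) (3,2) (4,2) (1,2) [ray(0,1) blocked at (2,3); ray(0,-1) blocked at (2,1); ray(-1,0) blocked at (1,2)]
  BQ@(2,3): attacks (2,4) (2,2) (3,3) (1,3) (0,3) (3,4) (3,2) (4,1) (1,4) (1,2) [ray(0,-1) blocked at (2,2); ray(1,0) blocked at (3,3); ray(-1,0) blocked at (0,3); ray(-1,-1) blocked at (1,2)]
  BK@(4,0): attacks (4,1) (3,0) (3,1)
  BR@(4,4): attacks (4,3) (3,4) (2,4) (1,4) (0,4) [ray(0,-1) blocked at (4,3)]
B attacks (0,2): no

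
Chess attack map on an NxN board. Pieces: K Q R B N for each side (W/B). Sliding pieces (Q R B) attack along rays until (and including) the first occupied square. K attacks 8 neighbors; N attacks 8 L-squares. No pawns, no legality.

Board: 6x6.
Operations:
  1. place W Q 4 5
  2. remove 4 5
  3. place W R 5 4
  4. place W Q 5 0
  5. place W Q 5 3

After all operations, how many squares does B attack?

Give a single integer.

Answer: 0

Derivation:
Op 1: place WQ@(4,5)
Op 2: remove (4,5)
Op 3: place WR@(5,4)
Op 4: place WQ@(5,0)
Op 5: place WQ@(5,3)
Per-piece attacks for B:
Union (0 distinct): (none)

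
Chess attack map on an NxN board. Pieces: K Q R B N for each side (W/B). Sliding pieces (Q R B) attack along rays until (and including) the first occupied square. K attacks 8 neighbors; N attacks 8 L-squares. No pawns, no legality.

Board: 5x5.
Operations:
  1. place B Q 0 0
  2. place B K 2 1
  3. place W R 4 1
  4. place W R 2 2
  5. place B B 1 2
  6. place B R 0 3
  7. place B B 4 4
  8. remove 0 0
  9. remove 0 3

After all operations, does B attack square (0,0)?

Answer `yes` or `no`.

Op 1: place BQ@(0,0)
Op 2: place BK@(2,1)
Op 3: place WR@(4,1)
Op 4: place WR@(2,2)
Op 5: place BB@(1,2)
Op 6: place BR@(0,3)
Op 7: place BB@(4,4)
Op 8: remove (0,0)
Op 9: remove (0,3)
Per-piece attacks for B:
  BB@(1,2): attacks (2,3) (3,4) (2,1) (0,3) (0,1) [ray(1,-1) blocked at (2,1)]
  BK@(2,1): attacks (2,2) (2,0) (3,1) (1,1) (3,2) (3,0) (1,2) (1,0)
  BB@(4,4): attacks (3,3) (2,2) [ray(-1,-1) blocked at (2,2)]
B attacks (0,0): no

Answer: no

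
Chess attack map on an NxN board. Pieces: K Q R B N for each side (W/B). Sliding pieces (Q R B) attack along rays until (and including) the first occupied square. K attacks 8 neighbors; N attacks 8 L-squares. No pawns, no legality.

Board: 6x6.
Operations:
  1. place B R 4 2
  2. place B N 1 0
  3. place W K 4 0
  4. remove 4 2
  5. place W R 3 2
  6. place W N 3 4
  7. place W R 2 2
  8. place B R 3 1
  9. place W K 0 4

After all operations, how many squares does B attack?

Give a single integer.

Op 1: place BR@(4,2)
Op 2: place BN@(1,0)
Op 3: place WK@(4,0)
Op 4: remove (4,2)
Op 5: place WR@(3,2)
Op 6: place WN@(3,4)
Op 7: place WR@(2,2)
Op 8: place BR@(3,1)
Op 9: place WK@(0,4)
Per-piece attacks for B:
  BN@(1,0): attacks (2,2) (3,1) (0,2)
  BR@(3,1): attacks (3,2) (3,0) (4,1) (5,1) (2,1) (1,1) (0,1) [ray(0,1) blocked at (3,2)]
Union (10 distinct): (0,1) (0,2) (1,1) (2,1) (2,2) (3,0) (3,1) (3,2) (4,1) (5,1)

Answer: 10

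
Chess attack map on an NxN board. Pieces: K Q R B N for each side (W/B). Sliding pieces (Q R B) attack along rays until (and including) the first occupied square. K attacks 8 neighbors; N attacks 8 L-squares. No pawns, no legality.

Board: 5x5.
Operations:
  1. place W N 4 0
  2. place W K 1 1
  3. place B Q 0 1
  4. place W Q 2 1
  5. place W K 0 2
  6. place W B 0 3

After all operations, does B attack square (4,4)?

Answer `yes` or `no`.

Op 1: place WN@(4,0)
Op 2: place WK@(1,1)
Op 3: place BQ@(0,1)
Op 4: place WQ@(2,1)
Op 5: place WK@(0,2)
Op 6: place WB@(0,3)
Per-piece attacks for B:
  BQ@(0,1): attacks (0,2) (0,0) (1,1) (1,2) (2,3) (3,4) (1,0) [ray(0,1) blocked at (0,2); ray(1,0) blocked at (1,1)]
B attacks (4,4): no

Answer: no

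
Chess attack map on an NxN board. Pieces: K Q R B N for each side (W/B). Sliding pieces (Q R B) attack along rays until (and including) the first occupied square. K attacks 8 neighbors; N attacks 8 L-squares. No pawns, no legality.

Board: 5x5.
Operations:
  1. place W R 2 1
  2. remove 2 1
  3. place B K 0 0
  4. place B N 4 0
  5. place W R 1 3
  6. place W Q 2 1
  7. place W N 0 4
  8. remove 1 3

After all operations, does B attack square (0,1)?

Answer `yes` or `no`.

Answer: yes

Derivation:
Op 1: place WR@(2,1)
Op 2: remove (2,1)
Op 3: place BK@(0,0)
Op 4: place BN@(4,0)
Op 5: place WR@(1,3)
Op 6: place WQ@(2,1)
Op 7: place WN@(0,4)
Op 8: remove (1,3)
Per-piece attacks for B:
  BK@(0,0): attacks (0,1) (1,0) (1,1)
  BN@(4,0): attacks (3,2) (2,1)
B attacks (0,1): yes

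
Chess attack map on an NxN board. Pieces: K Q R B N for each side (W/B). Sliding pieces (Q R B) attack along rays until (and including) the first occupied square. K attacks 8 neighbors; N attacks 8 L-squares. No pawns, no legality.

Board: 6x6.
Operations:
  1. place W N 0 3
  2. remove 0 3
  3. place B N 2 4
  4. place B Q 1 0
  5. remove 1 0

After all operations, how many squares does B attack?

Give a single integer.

Op 1: place WN@(0,3)
Op 2: remove (0,3)
Op 3: place BN@(2,4)
Op 4: place BQ@(1,0)
Op 5: remove (1,0)
Per-piece attacks for B:
  BN@(2,4): attacks (4,5) (0,5) (3,2) (4,3) (1,2) (0,3)
Union (6 distinct): (0,3) (0,5) (1,2) (3,2) (4,3) (4,5)

Answer: 6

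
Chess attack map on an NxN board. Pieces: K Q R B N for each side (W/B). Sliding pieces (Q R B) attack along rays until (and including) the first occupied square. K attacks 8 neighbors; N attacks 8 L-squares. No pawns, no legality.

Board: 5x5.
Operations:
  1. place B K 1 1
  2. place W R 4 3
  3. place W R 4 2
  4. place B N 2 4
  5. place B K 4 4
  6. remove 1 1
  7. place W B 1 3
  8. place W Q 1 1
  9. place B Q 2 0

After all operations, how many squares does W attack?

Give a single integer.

Op 1: place BK@(1,1)
Op 2: place WR@(4,3)
Op 3: place WR@(4,2)
Op 4: place BN@(2,4)
Op 5: place BK@(4,4)
Op 6: remove (1,1)
Op 7: place WB@(1,3)
Op 8: place WQ@(1,1)
Op 9: place BQ@(2,0)
Per-piece attacks for W:
  WQ@(1,1): attacks (1,2) (1,3) (1,0) (2,1) (3,1) (4,1) (0,1) (2,2) (3,3) (4,4) (2,0) (0,2) (0,0) [ray(0,1) blocked at (1,3); ray(1,1) blocked at (4,4); ray(1,-1) blocked at (2,0)]
  WB@(1,3): attacks (2,4) (2,2) (3,1) (4,0) (0,4) (0,2) [ray(1,1) blocked at (2,4)]
  WR@(4,2): attacks (4,3) (4,1) (4,0) (3,2) (2,2) (1,2) (0,2) [ray(0,1) blocked at (4,3)]
  WR@(4,3): attacks (4,4) (4,2) (3,3) (2,3) (1,3) [ray(0,1) blocked at (4,4); ray(0,-1) blocked at (4,2); ray(-1,0) blocked at (1,3)]
Union (20 distinct): (0,0) (0,1) (0,2) (0,4) (1,0) (1,2) (1,3) (2,0) (2,1) (2,2) (2,3) (2,4) (3,1) (3,2) (3,3) (4,0) (4,1) (4,2) (4,3) (4,4)

Answer: 20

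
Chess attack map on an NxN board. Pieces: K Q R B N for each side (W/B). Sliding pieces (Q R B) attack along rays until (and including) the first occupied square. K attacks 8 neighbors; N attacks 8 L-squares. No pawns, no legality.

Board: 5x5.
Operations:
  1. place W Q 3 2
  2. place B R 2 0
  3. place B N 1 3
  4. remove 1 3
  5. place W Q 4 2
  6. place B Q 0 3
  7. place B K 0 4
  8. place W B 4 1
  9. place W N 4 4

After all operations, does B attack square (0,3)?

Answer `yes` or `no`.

Op 1: place WQ@(3,2)
Op 2: place BR@(2,0)
Op 3: place BN@(1,3)
Op 4: remove (1,3)
Op 5: place WQ@(4,2)
Op 6: place BQ@(0,3)
Op 7: place BK@(0,4)
Op 8: place WB@(4,1)
Op 9: place WN@(4,4)
Per-piece attacks for B:
  BQ@(0,3): attacks (0,4) (0,2) (0,1) (0,0) (1,3) (2,3) (3,3) (4,3) (1,4) (1,2) (2,1) (3,0) [ray(0,1) blocked at (0,4)]
  BK@(0,4): attacks (0,3) (1,4) (1,3)
  BR@(2,0): attacks (2,1) (2,2) (2,3) (2,4) (3,0) (4,0) (1,0) (0,0)
B attacks (0,3): yes

Answer: yes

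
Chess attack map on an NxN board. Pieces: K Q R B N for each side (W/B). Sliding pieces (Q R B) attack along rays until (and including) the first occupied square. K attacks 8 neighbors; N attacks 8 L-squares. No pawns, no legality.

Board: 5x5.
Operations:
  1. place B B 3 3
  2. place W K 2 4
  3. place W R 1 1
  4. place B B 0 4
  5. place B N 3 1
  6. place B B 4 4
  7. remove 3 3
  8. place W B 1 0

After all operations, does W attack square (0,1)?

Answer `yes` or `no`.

Answer: yes

Derivation:
Op 1: place BB@(3,3)
Op 2: place WK@(2,4)
Op 3: place WR@(1,1)
Op 4: place BB@(0,4)
Op 5: place BN@(3,1)
Op 6: place BB@(4,4)
Op 7: remove (3,3)
Op 8: place WB@(1,0)
Per-piece attacks for W:
  WB@(1,0): attacks (2,1) (3,2) (4,3) (0,1)
  WR@(1,1): attacks (1,2) (1,3) (1,4) (1,0) (2,1) (3,1) (0,1) [ray(0,-1) blocked at (1,0); ray(1,0) blocked at (3,1)]
  WK@(2,4): attacks (2,3) (3,4) (1,4) (3,3) (1,3)
W attacks (0,1): yes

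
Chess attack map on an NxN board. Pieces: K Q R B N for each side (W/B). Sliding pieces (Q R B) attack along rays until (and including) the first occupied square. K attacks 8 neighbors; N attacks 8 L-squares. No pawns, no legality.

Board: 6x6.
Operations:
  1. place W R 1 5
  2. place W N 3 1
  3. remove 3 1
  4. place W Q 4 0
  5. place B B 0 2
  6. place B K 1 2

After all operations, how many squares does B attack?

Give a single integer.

Op 1: place WR@(1,5)
Op 2: place WN@(3,1)
Op 3: remove (3,1)
Op 4: place WQ@(4,0)
Op 5: place BB@(0,2)
Op 6: place BK@(1,2)
Per-piece attacks for B:
  BB@(0,2): attacks (1,3) (2,4) (3,5) (1,1) (2,0)
  BK@(1,2): attacks (1,3) (1,1) (2,2) (0,2) (2,3) (2,1) (0,3) (0,1)
Union (11 distinct): (0,1) (0,2) (0,3) (1,1) (1,3) (2,0) (2,1) (2,2) (2,3) (2,4) (3,5)

Answer: 11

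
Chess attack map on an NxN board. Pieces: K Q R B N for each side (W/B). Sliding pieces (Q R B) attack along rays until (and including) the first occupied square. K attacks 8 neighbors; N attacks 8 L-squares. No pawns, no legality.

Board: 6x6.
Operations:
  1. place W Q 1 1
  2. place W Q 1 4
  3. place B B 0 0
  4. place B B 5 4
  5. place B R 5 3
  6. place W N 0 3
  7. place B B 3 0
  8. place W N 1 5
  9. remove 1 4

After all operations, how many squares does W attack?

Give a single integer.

Answer: 22

Derivation:
Op 1: place WQ@(1,1)
Op 2: place WQ@(1,4)
Op 3: place BB@(0,0)
Op 4: place BB@(5,4)
Op 5: place BR@(5,3)
Op 6: place WN@(0,3)
Op 7: place BB@(3,0)
Op 8: place WN@(1,5)
Op 9: remove (1,4)
Per-piece attacks for W:
  WN@(0,3): attacks (1,5) (2,4) (1,1) (2,2)
  WQ@(1,1): attacks (1,2) (1,3) (1,4) (1,5) (1,0) (2,1) (3,1) (4,1) (5,1) (0,1) (2,2) (3,3) (4,4) (5,5) (2,0) (0,2) (0,0) [ray(0,1) blocked at (1,5); ray(-1,-1) blocked at (0,0)]
  WN@(1,5): attacks (2,3) (3,4) (0,3)
Union (22 distinct): (0,0) (0,1) (0,2) (0,3) (1,0) (1,1) (1,2) (1,3) (1,4) (1,5) (2,0) (2,1) (2,2) (2,3) (2,4) (3,1) (3,3) (3,4) (4,1) (4,4) (5,1) (5,5)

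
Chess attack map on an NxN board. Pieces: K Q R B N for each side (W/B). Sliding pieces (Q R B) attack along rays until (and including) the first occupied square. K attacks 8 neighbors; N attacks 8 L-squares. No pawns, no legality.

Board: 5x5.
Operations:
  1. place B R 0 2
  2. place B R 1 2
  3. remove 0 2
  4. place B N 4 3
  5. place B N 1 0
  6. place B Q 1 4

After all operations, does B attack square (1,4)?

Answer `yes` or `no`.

Op 1: place BR@(0,2)
Op 2: place BR@(1,2)
Op 3: remove (0,2)
Op 4: place BN@(4,3)
Op 5: place BN@(1,0)
Op 6: place BQ@(1,4)
Per-piece attacks for B:
  BN@(1,0): attacks (2,2) (3,1) (0,2)
  BR@(1,2): attacks (1,3) (1,4) (1,1) (1,0) (2,2) (3,2) (4,2) (0,2) [ray(0,1) blocked at (1,4); ray(0,-1) blocked at (1,0)]
  BQ@(1,4): attacks (1,3) (1,2) (2,4) (3,4) (4,4) (0,4) (2,3) (3,2) (4,1) (0,3) [ray(0,-1) blocked at (1,2)]
  BN@(4,3): attacks (2,4) (3,1) (2,2)
B attacks (1,4): yes

Answer: yes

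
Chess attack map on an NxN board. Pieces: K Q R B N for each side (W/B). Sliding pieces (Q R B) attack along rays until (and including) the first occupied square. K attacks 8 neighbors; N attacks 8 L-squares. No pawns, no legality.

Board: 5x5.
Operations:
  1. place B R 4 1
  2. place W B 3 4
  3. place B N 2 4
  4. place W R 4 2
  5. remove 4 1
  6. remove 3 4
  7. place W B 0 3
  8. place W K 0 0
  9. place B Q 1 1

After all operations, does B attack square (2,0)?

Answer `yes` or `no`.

Answer: yes

Derivation:
Op 1: place BR@(4,1)
Op 2: place WB@(3,4)
Op 3: place BN@(2,4)
Op 4: place WR@(4,2)
Op 5: remove (4,1)
Op 6: remove (3,4)
Op 7: place WB@(0,3)
Op 8: place WK@(0,0)
Op 9: place BQ@(1,1)
Per-piece attacks for B:
  BQ@(1,1): attacks (1,2) (1,3) (1,4) (1,0) (2,1) (3,1) (4,1) (0,1) (2,2) (3,3) (4,4) (2,0) (0,2) (0,0) [ray(-1,-1) blocked at (0,0)]
  BN@(2,4): attacks (3,2) (4,3) (1,2) (0,3)
B attacks (2,0): yes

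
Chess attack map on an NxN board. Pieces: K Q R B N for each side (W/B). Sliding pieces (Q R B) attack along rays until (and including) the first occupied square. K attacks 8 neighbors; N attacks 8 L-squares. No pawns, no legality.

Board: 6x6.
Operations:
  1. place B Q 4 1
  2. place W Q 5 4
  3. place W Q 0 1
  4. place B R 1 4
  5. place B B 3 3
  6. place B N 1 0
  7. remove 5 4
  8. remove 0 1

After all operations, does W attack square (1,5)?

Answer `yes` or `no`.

Op 1: place BQ@(4,1)
Op 2: place WQ@(5,4)
Op 3: place WQ@(0,1)
Op 4: place BR@(1,4)
Op 5: place BB@(3,3)
Op 6: place BN@(1,0)
Op 7: remove (5,4)
Op 8: remove (0,1)
Per-piece attacks for W:
W attacks (1,5): no

Answer: no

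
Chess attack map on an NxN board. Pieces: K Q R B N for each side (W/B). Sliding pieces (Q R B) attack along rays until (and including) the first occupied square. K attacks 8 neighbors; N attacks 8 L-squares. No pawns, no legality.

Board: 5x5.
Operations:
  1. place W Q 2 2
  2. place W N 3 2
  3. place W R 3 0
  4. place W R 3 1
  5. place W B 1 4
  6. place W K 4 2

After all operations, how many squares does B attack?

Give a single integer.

Answer: 0

Derivation:
Op 1: place WQ@(2,2)
Op 2: place WN@(3,2)
Op 3: place WR@(3,0)
Op 4: place WR@(3,1)
Op 5: place WB@(1,4)
Op 6: place WK@(4,2)
Per-piece attacks for B:
Union (0 distinct): (none)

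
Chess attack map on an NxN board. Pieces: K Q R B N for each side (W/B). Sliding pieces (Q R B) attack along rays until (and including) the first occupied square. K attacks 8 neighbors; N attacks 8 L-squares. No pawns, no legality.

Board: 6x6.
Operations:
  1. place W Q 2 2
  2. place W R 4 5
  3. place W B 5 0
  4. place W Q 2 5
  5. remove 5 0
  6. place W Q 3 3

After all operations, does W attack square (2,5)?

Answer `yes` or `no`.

Answer: yes

Derivation:
Op 1: place WQ@(2,2)
Op 2: place WR@(4,5)
Op 3: place WB@(5,0)
Op 4: place WQ@(2,5)
Op 5: remove (5,0)
Op 6: place WQ@(3,3)
Per-piece attacks for W:
  WQ@(2,2): attacks (2,3) (2,4) (2,5) (2,1) (2,0) (3,2) (4,2) (5,2) (1,2) (0,2) (3,3) (3,1) (4,0) (1,3) (0,4) (1,1) (0,0) [ray(0,1) blocked at (2,5); ray(1,1) blocked at (3,3)]
  WQ@(2,5): attacks (2,4) (2,3) (2,2) (3,5) (4,5) (1,5) (0,5) (3,4) (4,3) (5,2) (1,4) (0,3) [ray(0,-1) blocked at (2,2); ray(1,0) blocked at (4,5)]
  WQ@(3,3): attacks (3,4) (3,5) (3,2) (3,1) (3,0) (4,3) (5,3) (2,3) (1,3) (0,3) (4,4) (5,5) (4,2) (5,1) (2,4) (1,5) (2,2) [ray(-1,-1) blocked at (2,2)]
  WR@(4,5): attacks (4,4) (4,3) (4,2) (4,1) (4,0) (5,5) (3,5) (2,5) [ray(-1,0) blocked at (2,5)]
W attacks (2,5): yes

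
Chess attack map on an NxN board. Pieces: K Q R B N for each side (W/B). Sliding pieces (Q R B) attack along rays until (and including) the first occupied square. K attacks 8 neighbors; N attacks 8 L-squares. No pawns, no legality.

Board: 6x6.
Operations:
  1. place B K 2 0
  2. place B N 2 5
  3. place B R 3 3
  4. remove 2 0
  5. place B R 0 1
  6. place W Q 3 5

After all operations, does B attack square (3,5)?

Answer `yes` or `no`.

Op 1: place BK@(2,0)
Op 2: place BN@(2,5)
Op 3: place BR@(3,3)
Op 4: remove (2,0)
Op 5: place BR@(0,1)
Op 6: place WQ@(3,5)
Per-piece attacks for B:
  BR@(0,1): attacks (0,2) (0,3) (0,4) (0,5) (0,0) (1,1) (2,1) (3,1) (4,1) (5,1)
  BN@(2,5): attacks (3,3) (4,4) (1,3) (0,4)
  BR@(3,3): attacks (3,4) (3,5) (3,2) (3,1) (3,0) (4,3) (5,3) (2,3) (1,3) (0,3) [ray(0,1) blocked at (3,5)]
B attacks (3,5): yes

Answer: yes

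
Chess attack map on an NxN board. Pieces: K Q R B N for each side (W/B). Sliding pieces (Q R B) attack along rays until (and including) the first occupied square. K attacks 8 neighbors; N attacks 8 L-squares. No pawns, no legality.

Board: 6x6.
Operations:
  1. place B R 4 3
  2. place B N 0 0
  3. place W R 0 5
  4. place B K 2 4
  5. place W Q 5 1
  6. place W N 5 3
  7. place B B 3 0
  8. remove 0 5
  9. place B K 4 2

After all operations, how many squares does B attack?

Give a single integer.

Answer: 21

Derivation:
Op 1: place BR@(4,3)
Op 2: place BN@(0,0)
Op 3: place WR@(0,5)
Op 4: place BK@(2,4)
Op 5: place WQ@(5,1)
Op 6: place WN@(5,3)
Op 7: place BB@(3,0)
Op 8: remove (0,5)
Op 9: place BK@(4,2)
Per-piece attacks for B:
  BN@(0,0): attacks (1,2) (2,1)
  BK@(2,4): attacks (2,5) (2,3) (3,4) (1,4) (3,5) (3,3) (1,5) (1,3)
  BB@(3,0): attacks (4,1) (5,2) (2,1) (1,2) (0,3)
  BK@(4,2): attacks (4,3) (4,1) (5,2) (3,2) (5,3) (5,1) (3,3) (3,1)
  BR@(4,3): attacks (4,4) (4,5) (4,2) (5,3) (3,3) (2,3) (1,3) (0,3) [ray(0,-1) blocked at (4,2); ray(1,0) blocked at (5,3)]
Union (21 distinct): (0,3) (1,2) (1,3) (1,4) (1,5) (2,1) (2,3) (2,5) (3,1) (3,2) (3,3) (3,4) (3,5) (4,1) (4,2) (4,3) (4,4) (4,5) (5,1) (5,2) (5,3)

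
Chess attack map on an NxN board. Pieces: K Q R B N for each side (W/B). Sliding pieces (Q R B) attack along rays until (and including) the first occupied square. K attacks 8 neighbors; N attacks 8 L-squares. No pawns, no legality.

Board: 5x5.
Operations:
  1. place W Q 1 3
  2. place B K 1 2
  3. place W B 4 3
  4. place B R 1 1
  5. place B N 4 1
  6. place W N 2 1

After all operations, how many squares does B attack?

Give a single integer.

Answer: 12

Derivation:
Op 1: place WQ@(1,3)
Op 2: place BK@(1,2)
Op 3: place WB@(4,3)
Op 4: place BR@(1,1)
Op 5: place BN@(4,1)
Op 6: place WN@(2,1)
Per-piece attacks for B:
  BR@(1,1): attacks (1,2) (1,0) (2,1) (0,1) [ray(0,1) blocked at (1,2); ray(1,0) blocked at (2,1)]
  BK@(1,2): attacks (1,3) (1,1) (2,2) (0,2) (2,3) (2,1) (0,3) (0,1)
  BN@(4,1): attacks (3,3) (2,2) (2,0)
Union (12 distinct): (0,1) (0,2) (0,3) (1,0) (1,1) (1,2) (1,3) (2,0) (2,1) (2,2) (2,3) (3,3)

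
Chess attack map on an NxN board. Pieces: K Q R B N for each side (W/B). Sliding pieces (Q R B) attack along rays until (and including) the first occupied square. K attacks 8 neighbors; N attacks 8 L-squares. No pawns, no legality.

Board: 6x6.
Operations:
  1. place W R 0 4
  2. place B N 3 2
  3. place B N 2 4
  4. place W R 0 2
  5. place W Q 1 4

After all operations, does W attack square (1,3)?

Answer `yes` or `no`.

Op 1: place WR@(0,4)
Op 2: place BN@(3,2)
Op 3: place BN@(2,4)
Op 4: place WR@(0,2)
Op 5: place WQ@(1,4)
Per-piece attacks for W:
  WR@(0,2): attacks (0,3) (0,4) (0,1) (0,0) (1,2) (2,2) (3,2) [ray(0,1) blocked at (0,4); ray(1,0) blocked at (3,2)]
  WR@(0,4): attacks (0,5) (0,3) (0,2) (1,4) [ray(0,-1) blocked at (0,2); ray(1,0) blocked at (1,4)]
  WQ@(1,4): attacks (1,5) (1,3) (1,2) (1,1) (1,0) (2,4) (0,4) (2,5) (2,3) (3,2) (0,5) (0,3) [ray(1,0) blocked at (2,4); ray(-1,0) blocked at (0,4); ray(1,-1) blocked at (3,2)]
W attacks (1,3): yes

Answer: yes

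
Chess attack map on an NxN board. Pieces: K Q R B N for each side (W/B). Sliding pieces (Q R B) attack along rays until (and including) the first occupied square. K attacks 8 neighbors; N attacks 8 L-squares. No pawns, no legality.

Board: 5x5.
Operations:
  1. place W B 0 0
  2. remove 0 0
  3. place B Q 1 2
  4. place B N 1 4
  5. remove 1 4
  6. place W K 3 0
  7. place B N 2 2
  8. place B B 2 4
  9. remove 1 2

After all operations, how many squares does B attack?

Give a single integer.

Answer: 12

Derivation:
Op 1: place WB@(0,0)
Op 2: remove (0,0)
Op 3: place BQ@(1,2)
Op 4: place BN@(1,4)
Op 5: remove (1,4)
Op 6: place WK@(3,0)
Op 7: place BN@(2,2)
Op 8: place BB@(2,4)
Op 9: remove (1,2)
Per-piece attacks for B:
  BN@(2,2): attacks (3,4) (4,3) (1,4) (0,3) (3,0) (4,1) (1,0) (0,1)
  BB@(2,4): attacks (3,3) (4,2) (1,3) (0,2)
Union (12 distinct): (0,1) (0,2) (0,3) (1,0) (1,3) (1,4) (3,0) (3,3) (3,4) (4,1) (4,2) (4,3)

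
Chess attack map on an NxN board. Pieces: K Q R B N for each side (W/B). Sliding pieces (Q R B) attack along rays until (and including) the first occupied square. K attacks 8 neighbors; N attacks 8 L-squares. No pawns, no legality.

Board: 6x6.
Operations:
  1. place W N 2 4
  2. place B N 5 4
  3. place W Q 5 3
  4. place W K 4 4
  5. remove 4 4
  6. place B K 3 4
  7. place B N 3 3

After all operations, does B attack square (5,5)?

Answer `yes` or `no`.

Answer: no

Derivation:
Op 1: place WN@(2,4)
Op 2: place BN@(5,4)
Op 3: place WQ@(5,3)
Op 4: place WK@(4,4)
Op 5: remove (4,4)
Op 6: place BK@(3,4)
Op 7: place BN@(3,3)
Per-piece attacks for B:
  BN@(3,3): attacks (4,5) (5,4) (2,5) (1,4) (4,1) (5,2) (2,1) (1,2)
  BK@(3,4): attacks (3,5) (3,3) (4,4) (2,4) (4,5) (4,3) (2,5) (2,3)
  BN@(5,4): attacks (3,5) (4,2) (3,3)
B attacks (5,5): no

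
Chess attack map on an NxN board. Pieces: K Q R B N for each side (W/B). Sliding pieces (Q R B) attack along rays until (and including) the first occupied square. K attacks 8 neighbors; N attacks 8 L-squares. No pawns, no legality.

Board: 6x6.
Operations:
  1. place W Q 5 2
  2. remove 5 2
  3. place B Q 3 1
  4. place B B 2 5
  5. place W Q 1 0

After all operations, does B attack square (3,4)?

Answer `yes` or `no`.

Answer: yes

Derivation:
Op 1: place WQ@(5,2)
Op 2: remove (5,2)
Op 3: place BQ@(3,1)
Op 4: place BB@(2,5)
Op 5: place WQ@(1,0)
Per-piece attacks for B:
  BB@(2,5): attacks (3,4) (4,3) (5,2) (1,4) (0,3)
  BQ@(3,1): attacks (3,2) (3,3) (3,4) (3,5) (3,0) (4,1) (5,1) (2,1) (1,1) (0,1) (4,2) (5,3) (4,0) (2,2) (1,3) (0,4) (2,0)
B attacks (3,4): yes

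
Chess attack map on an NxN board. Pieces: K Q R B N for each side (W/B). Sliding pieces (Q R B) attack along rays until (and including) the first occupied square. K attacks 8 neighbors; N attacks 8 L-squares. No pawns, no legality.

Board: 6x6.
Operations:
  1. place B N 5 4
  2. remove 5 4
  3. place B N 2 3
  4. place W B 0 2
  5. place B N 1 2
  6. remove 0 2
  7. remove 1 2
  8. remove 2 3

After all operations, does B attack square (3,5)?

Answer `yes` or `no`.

Op 1: place BN@(5,4)
Op 2: remove (5,4)
Op 3: place BN@(2,3)
Op 4: place WB@(0,2)
Op 5: place BN@(1,2)
Op 6: remove (0,2)
Op 7: remove (1,2)
Op 8: remove (2,3)
Per-piece attacks for B:
B attacks (3,5): no

Answer: no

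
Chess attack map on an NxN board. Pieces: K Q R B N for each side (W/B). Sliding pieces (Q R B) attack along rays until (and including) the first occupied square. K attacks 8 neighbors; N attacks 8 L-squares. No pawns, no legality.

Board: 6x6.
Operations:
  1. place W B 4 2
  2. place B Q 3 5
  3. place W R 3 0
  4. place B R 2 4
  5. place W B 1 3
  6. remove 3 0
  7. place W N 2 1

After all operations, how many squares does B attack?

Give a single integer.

Answer: 19

Derivation:
Op 1: place WB@(4,2)
Op 2: place BQ@(3,5)
Op 3: place WR@(3,0)
Op 4: place BR@(2,4)
Op 5: place WB@(1,3)
Op 6: remove (3,0)
Op 7: place WN@(2,1)
Per-piece attacks for B:
  BR@(2,4): attacks (2,5) (2,3) (2,2) (2,1) (3,4) (4,4) (5,4) (1,4) (0,4) [ray(0,-1) blocked at (2,1)]
  BQ@(3,5): attacks (3,4) (3,3) (3,2) (3,1) (3,0) (4,5) (5,5) (2,5) (1,5) (0,5) (4,4) (5,3) (2,4) [ray(-1,-1) blocked at (2,4)]
Union (19 distinct): (0,4) (0,5) (1,4) (1,5) (2,1) (2,2) (2,3) (2,4) (2,5) (3,0) (3,1) (3,2) (3,3) (3,4) (4,4) (4,5) (5,3) (5,4) (5,5)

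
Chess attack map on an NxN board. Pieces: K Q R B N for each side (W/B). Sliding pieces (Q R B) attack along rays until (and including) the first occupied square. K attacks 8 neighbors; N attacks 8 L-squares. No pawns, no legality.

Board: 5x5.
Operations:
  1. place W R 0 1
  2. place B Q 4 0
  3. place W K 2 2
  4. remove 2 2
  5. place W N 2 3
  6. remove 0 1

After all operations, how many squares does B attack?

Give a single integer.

Answer: 12

Derivation:
Op 1: place WR@(0,1)
Op 2: place BQ@(4,0)
Op 3: place WK@(2,2)
Op 4: remove (2,2)
Op 5: place WN@(2,3)
Op 6: remove (0,1)
Per-piece attacks for B:
  BQ@(4,0): attacks (4,1) (4,2) (4,3) (4,4) (3,0) (2,0) (1,0) (0,0) (3,1) (2,2) (1,3) (0,4)
Union (12 distinct): (0,0) (0,4) (1,0) (1,3) (2,0) (2,2) (3,0) (3,1) (4,1) (4,2) (4,3) (4,4)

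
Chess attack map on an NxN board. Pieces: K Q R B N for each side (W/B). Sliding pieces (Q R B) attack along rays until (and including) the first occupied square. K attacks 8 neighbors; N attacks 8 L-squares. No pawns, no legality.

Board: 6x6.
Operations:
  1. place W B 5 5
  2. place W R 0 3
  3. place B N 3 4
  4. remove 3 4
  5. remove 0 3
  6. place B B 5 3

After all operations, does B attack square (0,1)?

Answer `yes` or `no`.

Op 1: place WB@(5,5)
Op 2: place WR@(0,3)
Op 3: place BN@(3,4)
Op 4: remove (3,4)
Op 5: remove (0,3)
Op 6: place BB@(5,3)
Per-piece attacks for B:
  BB@(5,3): attacks (4,4) (3,5) (4,2) (3,1) (2,0)
B attacks (0,1): no

Answer: no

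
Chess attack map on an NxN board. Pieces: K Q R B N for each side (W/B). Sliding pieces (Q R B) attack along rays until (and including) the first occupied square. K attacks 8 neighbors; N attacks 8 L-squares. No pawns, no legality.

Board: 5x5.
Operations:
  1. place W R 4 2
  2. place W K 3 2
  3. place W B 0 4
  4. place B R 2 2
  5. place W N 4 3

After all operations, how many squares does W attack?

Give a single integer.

Op 1: place WR@(4,2)
Op 2: place WK@(3,2)
Op 3: place WB@(0,4)
Op 4: place BR@(2,2)
Op 5: place WN@(4,3)
Per-piece attacks for W:
  WB@(0,4): attacks (1,3) (2,2) [ray(1,-1) blocked at (2,2)]
  WK@(3,2): attacks (3,3) (3,1) (4,2) (2,2) (4,3) (4,1) (2,3) (2,1)
  WR@(4,2): attacks (4,3) (4,1) (4,0) (3,2) [ray(0,1) blocked at (4,3); ray(-1,0) blocked at (3,2)]
  WN@(4,3): attacks (2,4) (3,1) (2,2)
Union (12 distinct): (1,3) (2,1) (2,2) (2,3) (2,4) (3,1) (3,2) (3,3) (4,0) (4,1) (4,2) (4,3)

Answer: 12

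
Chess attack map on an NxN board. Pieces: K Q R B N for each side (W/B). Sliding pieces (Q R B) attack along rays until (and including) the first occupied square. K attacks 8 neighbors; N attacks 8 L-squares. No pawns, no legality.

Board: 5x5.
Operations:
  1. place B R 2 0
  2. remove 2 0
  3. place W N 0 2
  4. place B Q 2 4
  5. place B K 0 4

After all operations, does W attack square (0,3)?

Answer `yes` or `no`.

Op 1: place BR@(2,0)
Op 2: remove (2,0)
Op 3: place WN@(0,2)
Op 4: place BQ@(2,4)
Op 5: place BK@(0,4)
Per-piece attacks for W:
  WN@(0,2): attacks (1,4) (2,3) (1,0) (2,1)
W attacks (0,3): no

Answer: no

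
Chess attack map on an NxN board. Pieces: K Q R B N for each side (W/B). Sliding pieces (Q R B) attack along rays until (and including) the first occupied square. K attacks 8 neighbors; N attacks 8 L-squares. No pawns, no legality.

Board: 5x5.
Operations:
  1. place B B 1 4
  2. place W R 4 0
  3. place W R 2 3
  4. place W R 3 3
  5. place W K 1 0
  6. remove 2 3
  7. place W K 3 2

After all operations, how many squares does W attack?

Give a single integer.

Answer: 19

Derivation:
Op 1: place BB@(1,4)
Op 2: place WR@(4,0)
Op 3: place WR@(2,3)
Op 4: place WR@(3,3)
Op 5: place WK@(1,0)
Op 6: remove (2,3)
Op 7: place WK@(3,2)
Per-piece attacks for W:
  WK@(1,0): attacks (1,1) (2,0) (0,0) (2,1) (0,1)
  WK@(3,2): attacks (3,3) (3,1) (4,2) (2,2) (4,3) (4,1) (2,3) (2,1)
  WR@(3,3): attacks (3,4) (3,2) (4,3) (2,3) (1,3) (0,3) [ray(0,-1) blocked at (3,2)]
  WR@(4,0): attacks (4,1) (4,2) (4,3) (4,4) (3,0) (2,0) (1,0) [ray(-1,0) blocked at (1,0)]
Union (19 distinct): (0,0) (0,1) (0,3) (1,0) (1,1) (1,3) (2,0) (2,1) (2,2) (2,3) (3,0) (3,1) (3,2) (3,3) (3,4) (4,1) (4,2) (4,3) (4,4)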